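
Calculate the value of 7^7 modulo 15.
By repeated squaring mod 15: 7^{1}≡7, 7^{2}≡4, 7^{4}≡1. Then 7^{7} = 7^{4+2+1} ≡ 1 × 4 × 7 ≡ 13 mod 15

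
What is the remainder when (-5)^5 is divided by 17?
By repeated squaring (mod 17): (-5)^{1}≡12, (-5)^{2}≡8, (-5)^{4}≡13. Then (-5)^{5} = (-5)^{4+1} ≡ 13 × 12 ≡ 3 (mod 17)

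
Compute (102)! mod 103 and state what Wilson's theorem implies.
(102)! mod 103 = 102. Since this equals -1 mod 103, Wilson confirms 103 is prime.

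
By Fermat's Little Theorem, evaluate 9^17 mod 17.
By Fermat: 9^{16} ≡ 1 mod 17. So 9^{17} = 9^{16} · 9^{1} ≡ 9^{1} ≡ 9 mod 17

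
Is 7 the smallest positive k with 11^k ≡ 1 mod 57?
Powers of 11 mod 57: 11^1≡11, 11^2≡7, 11^3≡20, 11^4≡49, 11^5≡26, 11^6≡1. Already 11^6≡1, so the order is 6 < 7. No, the actual order is 6.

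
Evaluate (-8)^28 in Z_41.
By repeated squaring mod 41: (-8)^{1}≡33, (-8)^{2}≡23, (-8)^{4}≡37, (-8)^{8}≡16, (-8)^{16}≡10. Then (-8)^{28} = (-8)^{16+8+4} ≡ 10 × 16 × 37 ≡ 16 mod 41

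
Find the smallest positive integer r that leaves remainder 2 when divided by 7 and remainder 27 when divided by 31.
M = 7 × 31 = 217. M₁ = 31, y₁ ≡ 5 mod 7. M₂ = 7, y₂ ≡ 9 mod 31. r = 2×31×5 + 27×7×9 ≡ 58 mod 217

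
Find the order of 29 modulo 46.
Powers of 29 mod 46: 29^1≡29, 29^2≡13, 29^3≡9, 29^4≡31, 29^5≡25, 29^6≡35, 29^7≡3, 29^8≡41, 29^9≡39, 29^10≡27, 29^11≡1. Order = 11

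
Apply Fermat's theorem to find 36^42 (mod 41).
By Fermat: 36^{40} ≡ 1 (mod 41). So 36^{42} = 36^{40} · 36^{2} ≡ 36^{2} ≡ 25 (mod 41)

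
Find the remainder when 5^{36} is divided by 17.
By Fermat: 5^{16} ≡ 1 (mod 17). 36 = 2×16 + 4. So 5^{36} ≡ 5^{4} ≡ 13 (mod 17)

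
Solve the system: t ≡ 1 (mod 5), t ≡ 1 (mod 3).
M = 5 × 3 = 15. M₁ = 3, y₁ ≡ 2 (mod 5). M₂ = 5, y₂ ≡ 2 (mod 3). t = 1×3×2 + 1×5×2 ≡ 1 (mod 15)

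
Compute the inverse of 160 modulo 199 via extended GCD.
Extended GCD: 160(51) + 199(-41) = 1. So 160^(-1) ≡ 51 mod 199. Verify: 160 × 51 = 8160 ≡ 1 mod 199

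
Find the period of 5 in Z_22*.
Powers of 5 mod 22: 5^1≡5, 5^2≡3, 5^3≡15, 5^4≡9, 5^5≡1. Order = 5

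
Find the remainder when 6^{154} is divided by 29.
By Fermat: 6^{28} ≡ 1 mod 29. 154 = 5×28 + 14. So 6^{154} ≡ 6^{14} ≡ 1 mod 29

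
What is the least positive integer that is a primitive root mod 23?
g = 5. Powers: [5, 2, 10, 4, 20, 8, 17, 16, ...] generates all 22 non-zero residues.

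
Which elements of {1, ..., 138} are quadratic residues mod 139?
Squares in Z_139*: {1, 4, 5, 6, 7, 9, 11, 13, 16, 20, 24, 25, 28, 29, 30, 31, 34, 35, 36, 37, 38, 41, 42, 44, 45, 46, 47, 49, 51, 52, 54, 55, 57, 63, 64, 65, 66, 67, 69, 71, 77, 78, 79, 80, 81, 83, 86, 89, 91, 96, 99, 100, 106, 107, 112, 113, 116, 117, 118, 120, 121, 122, 124, 125, 127, 129, 131, 136, 137}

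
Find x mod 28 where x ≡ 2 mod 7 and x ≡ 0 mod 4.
M = 7 × 4 = 28. M₁ = 4, y₁ ≡ 2 mod 7. M₂ = 7, y₂ ≡ 3 mod 4. x = 2×4×2 + 0×7×3 ≡ 16 mod 28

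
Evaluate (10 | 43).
(10/43) = 10^{21} mod 43 = 1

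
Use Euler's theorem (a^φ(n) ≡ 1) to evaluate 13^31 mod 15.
By Euler: 13^{8} ≡ 1 mod 15 since gcd(13, 15) = 1. 31 = 3×8 + 7. So 13^{31} ≡ 13^{7} ≡ 7 mod 15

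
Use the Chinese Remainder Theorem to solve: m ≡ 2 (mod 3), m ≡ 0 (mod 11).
M = 3 × 11 = 33. M₁ = 11, y₁ ≡ 2 (mod 3). M₂ = 3, y₂ ≡ 4 (mod 11). m = 2×11×2 + 0×3×4 ≡ 11 (mod 33)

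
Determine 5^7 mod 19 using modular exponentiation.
By repeated squaring (mod 19): 5^{1}≡5, 5^{2}≡6, 5^{4}≡17. Then 5^{7} = 5^{4+2+1} ≡ 17 × 6 × 5 ≡ 16 (mod 19)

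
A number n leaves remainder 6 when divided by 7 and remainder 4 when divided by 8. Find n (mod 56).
M = 7 × 8 = 56. M₁ = 8, y₁ ≡ 1 (mod 7). M₂ = 7, y₂ ≡ 7 (mod 8). n = 6×8×1 + 4×7×7 ≡ 20 (mod 56)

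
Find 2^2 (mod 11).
2^{2} = 4 ≡ 4 (mod 11)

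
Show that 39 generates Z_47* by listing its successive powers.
39^1, 39^2, ..., 39^{46} mod 47: [39, 17, 5, 7, 38, 25, 35, 2, 31, 34, 10, 14, 29, 3, 23, 4, 15, 21, 20, 28, 11, 6, 46, 8, 30, 42, 40, 9, 22, 12, 45, 16, 13, 37, 33, 18, 44, 24, 43, 32, 26, 27, 19, 36, 41, 1]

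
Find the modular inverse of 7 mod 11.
Since 11 is prime, by Fermat 7^(-1) ≡ 7^{9} ≡ 8 (mod 11). Verify: 7 × 8 = 56 ≡ 1 (mod 11)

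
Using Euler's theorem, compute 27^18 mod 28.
By Euler: 27^{12} ≡ 1 mod 28 since gcd(27, 28) = 1. 18 = 1×12 + 6. So 27^{18} ≡ 27^{6} ≡ 1 mod 28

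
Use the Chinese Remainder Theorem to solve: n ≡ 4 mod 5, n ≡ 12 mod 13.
M = 5 × 13 = 65. M₁ = 13, y₁ ≡ 2 mod 5. M₂ = 5, y₂ ≡ 8 mod 13. n = 4×13×2 + 12×5×8 ≡ 64 mod 65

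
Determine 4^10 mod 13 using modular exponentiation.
By repeated squaring (mod 13): 4^{1}≡4, 4^{2}≡3, 4^{4}≡9, 4^{8}≡3. Then 4^{10} = 4^{8+2} ≡ 3 × 3 ≡ 9 (mod 13)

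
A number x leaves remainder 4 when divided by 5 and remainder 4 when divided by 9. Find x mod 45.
M = 5 × 9 = 45. M₁ = 9, y₁ ≡ 4 mod 5. M₂ = 5, y₂ ≡ 2 mod 9. x = 4×9×4 + 4×5×2 ≡ 4 mod 45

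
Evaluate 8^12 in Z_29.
By repeated squaring mod 29: 8^{1}≡8, 8^{2}≡6, 8^{4}≡7, 8^{8}≡20. Then 8^{12} = 8^{8+4} ≡ 20 × 7 ≡ 24 mod 29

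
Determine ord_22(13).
Powers of 13 mod 22: 13^1≡13, 13^2≡15, 13^3≡19, 13^4≡5, 13^5≡21, 13^6≡9, 13^7≡7, 13^8≡3, 13^9≡17, 13^10≡1. So the order of 13 is 10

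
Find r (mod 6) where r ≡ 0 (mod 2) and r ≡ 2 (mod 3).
M = 2 × 3 = 6. M₁ = 3, y₁ ≡ 1 (mod 2). M₂ = 2, y₂ ≡ 2 (mod 3). r = 0×3×1 + 2×2×2 ≡ 2 (mod 6)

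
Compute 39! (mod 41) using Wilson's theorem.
(40)! = (39)! × (40) ≡ -1 (mod 41). So (39)! ≡ -1 × (40)^(-1) ≡ (-1)×(-1) = 1 (mod 41)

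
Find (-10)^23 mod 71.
By repeated squaring mod 71: (-10)^{1}≡61, (-10)^{2}≡29, (-10)^{4}≡60, (-10)^{8}≡50, (-10)^{16}≡15. Then (-10)^{23} = (-10)^{16+4+2+1} ≡ 15 × 60 × 29 × 61 ≡ 67 mod 71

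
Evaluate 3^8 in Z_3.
By repeated squaring (mod 3): 3^{1}≡0, 3^{2}≡0, 3^{4}≡0, 3^{8}≡0. So 3^{8} ≡ 0 (mod 3)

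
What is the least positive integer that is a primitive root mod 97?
g = 5. Powers: [5, 25, 28, 43, 21, 8, 40, 6, 30, 53, ...] generates all 96 non-zero residues.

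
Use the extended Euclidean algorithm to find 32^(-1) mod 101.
Extended GCD: 32(-41) + 101(13) = 1. So 32^(-1) ≡ -41 ≡ 60 (mod 101). Verify: 32 × 60 = 1920 ≡ 1 (mod 101)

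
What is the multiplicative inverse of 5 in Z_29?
Since 29 is prime, by Fermat 5^(-1) ≡ 5^{27} ≡ 6 (mod 29). Verify: 5 × 6 = 30 ≡ 1 (mod 29)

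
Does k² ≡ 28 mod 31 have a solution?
By Euler's criterion: 28^{15} ≡ 1 mod 31. Since this equals 1, 28 is a QR.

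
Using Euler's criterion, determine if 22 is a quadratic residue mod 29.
By Euler's criterion: 22^{14} ≡ 1 (mod 29). Since this equals 1, 22 is a QR.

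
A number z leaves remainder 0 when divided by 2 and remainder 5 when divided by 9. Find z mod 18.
M = 2 × 9 = 18. M₁ = 9, y₁ ≡ 1 mod 2. M₂ = 2, y₂ ≡ 5 mod 9. z = 0×9×1 + 5×2×5 ≡ 14 mod 18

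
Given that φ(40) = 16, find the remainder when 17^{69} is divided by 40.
By Euler: 17^{16} ≡ 1 (mod 40) since gcd(17, 40) = 1. 69 = 4×16 + 5. So 17^{69} ≡ 17^{5} ≡ 17 (mod 40)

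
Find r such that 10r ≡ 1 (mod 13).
Since 13 is prime, by Fermat 10^(-1) ≡ 10^{11} ≡ 4 (mod 13). Verify: 10 × 4 = 40 ≡ 1 (mod 13)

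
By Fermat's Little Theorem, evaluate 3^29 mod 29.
By Fermat: 3^{28} ≡ 1 (mod 29). So 3^{29} = 3^{28} · 3^{1} ≡ 3^{1} ≡ 3 (mod 29)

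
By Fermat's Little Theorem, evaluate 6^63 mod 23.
By Fermat: 6^{22} ≡ 1 (mod 23). 63 = 2×22 + 19. So 6^{63} ≡ 6^{19} ≡ 18 (mod 23)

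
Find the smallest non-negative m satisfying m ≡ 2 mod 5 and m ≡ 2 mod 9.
M = 5 × 9 = 45. M₁ = 9, y₁ ≡ 4 mod 5. M₂ = 5, y₂ ≡ 2 mod 9. m = 2×9×4 + 2×5×2 ≡ 2 mod 45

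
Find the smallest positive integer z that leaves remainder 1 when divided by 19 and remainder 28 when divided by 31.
M = 19 × 31 = 589. M₁ = 31, y₁ ≡ 8 mod 19. M₂ = 19, y₂ ≡ 18 mod 31. z = 1×31×8 + 28×19×18 ≡ 400 mod 589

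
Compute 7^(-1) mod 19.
Since 19 is prime, by Fermat 7^(-1) ≡ 7^{17} ≡ 11 mod 19. Verify: 7 × 11 = 77 ≡ 1 mod 19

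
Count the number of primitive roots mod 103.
A prime p has φ(p-1) primitive roots; here φ(102) = 32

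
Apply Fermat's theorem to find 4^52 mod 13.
By Fermat: 4^{12} ≡ 1 mod 13. 52 = 4×12 + 4. So 4^{52} ≡ 4^{4} ≡ 9 mod 13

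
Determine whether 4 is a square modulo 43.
By Euler's criterion: 4^{21} ≡ 1 mod 43. Since this equals 1, 4 is a QR.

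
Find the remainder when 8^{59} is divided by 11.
By Fermat: 8^{10} ≡ 1 mod 11. 59 = 5×10 + 9. So 8^{59} ≡ 8^{9} ≡ 7 mod 11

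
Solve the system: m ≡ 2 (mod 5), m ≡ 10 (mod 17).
M = 5 × 17 = 85. M₁ = 17, y₁ ≡ 3 (mod 5). M₂ = 5, y₂ ≡ 7 (mod 17). m = 2×17×3 + 10×5×7 ≡ 27 (mod 85)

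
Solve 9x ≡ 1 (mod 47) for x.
Since 47 is prime, by Fermat 9^(-1) ≡ 9^{45} ≡ 21 (mod 47). Verify: 9 × 21 = 189 ≡ 1 (mod 47)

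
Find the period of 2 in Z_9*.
Powers of 2 mod 9: 2^1≡2, 2^2≡4, 2^3≡8, 2^4≡7, 2^5≡5, 2^6≡1. So the order of 2 is 6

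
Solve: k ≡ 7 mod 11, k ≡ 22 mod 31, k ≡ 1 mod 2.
M = 11 × 31 × 2 = 682. M₁ = 62, y₁ ≡ 8 mod 11. M₂ = 22, y₂ ≡ 24 mod 31. M₃ = 341, y₃ ≡ 1 mod 2. k = 7×62×8 + 22×22×24 + 1×341×1 ≡ 425 mod 682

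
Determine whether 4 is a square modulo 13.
By Euler's criterion: 4^{6} ≡ 1 mod 13. Since this equals 1, 4 is a QR.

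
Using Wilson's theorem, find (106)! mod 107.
By Wilson's theorem, (106)! ≡ -1 ≡ 106 mod 107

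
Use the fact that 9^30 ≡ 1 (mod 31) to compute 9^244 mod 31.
By Fermat: 9^{30} ≡ 1 (mod 31). 244 ≡ 4 (mod 30). So 9^{244} ≡ 9^{4} ≡ 20 (mod 31)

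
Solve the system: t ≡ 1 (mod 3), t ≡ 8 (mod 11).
M = 3 × 11 = 33. M₁ = 11, y₁ ≡ 2 (mod 3). M₂ = 3, y₂ ≡ 4 (mod 11). t = 1×11×2 + 8×3×4 ≡ 19 (mod 33)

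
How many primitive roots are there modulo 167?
A prime p has φ(p-1) primitive roots; here φ(166) = 82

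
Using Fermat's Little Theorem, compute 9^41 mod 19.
By Fermat: 9^{18} ≡ 1 mod 19. 41 = 2×18 + 5. So 9^{41} ≡ 9^{5} ≡ 16 mod 19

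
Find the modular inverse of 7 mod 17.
Since 17 is prime, by Fermat 7^(-1) ≡ 7^{15} ≡ 5 mod 17. Verify: 7 × 5 = 35 ≡ 1 mod 17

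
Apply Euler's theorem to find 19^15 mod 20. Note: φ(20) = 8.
By Euler: 19^{8} ≡ 1 mod 20 since gcd(19, 20) = 1. 15 = 1×8 + 7. So 19^{15} ≡ 19^{7} ≡ 19 mod 20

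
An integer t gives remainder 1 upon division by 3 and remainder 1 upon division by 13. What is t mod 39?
M = 3 × 13 = 39. M₁ = 13, y₁ ≡ 1 mod 3. M₂ = 3, y₂ ≡ 9 mod 13. t = 1×13×1 + 1×3×9 ≡ 1 mod 39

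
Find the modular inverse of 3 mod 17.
Since 17 is prime, by Fermat 3^(-1) ≡ 3^{15} ≡ 6 (mod 17). Verify: 3 × 6 = 18 ≡ 1 (mod 17)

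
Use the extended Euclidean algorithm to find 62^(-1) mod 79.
Extended GCD: 62(-14) + 79(11) = 1. So 62^(-1) ≡ -14 ≡ 65 mod 79. Verify: 62 × 65 = 4030 ≡ 1 mod 79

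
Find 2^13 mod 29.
By repeated squaring mod 29: 2^{1}≡2, 2^{2}≡4, 2^{4}≡16, 2^{8}≡24. Then 2^{13} = 2^{8+4+1} ≡ 24 × 16 × 2 ≡ 14 mod 29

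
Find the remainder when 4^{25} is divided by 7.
By Fermat: 4^{6} ≡ 1 (mod 7). 25 = 4×6 + 1. So 4^{25} ≡ 4^{1} ≡ 4 (mod 7)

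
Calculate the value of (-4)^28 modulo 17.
Using Fermat: (-4)^{16} ≡ 1 mod 17. 28 ≡ 12 mod 16. So (-4)^{28} ≡ (-4)^{12} ≡ 1 mod 17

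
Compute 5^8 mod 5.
By repeated squaring (mod 5): 5^{1}≡0, 5^{2}≡0, 5^{4}≡0, 5^{8}≡0. So 5^{8} ≡ 0 (mod 5)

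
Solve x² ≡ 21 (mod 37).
The square roots of 21 mod 37 are 13 and 24. Verify: 13² = 169 ≡ 21 (mod 37)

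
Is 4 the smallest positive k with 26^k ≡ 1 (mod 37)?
Powers of 26 mod 37: 26^1≡26, 26^2≡10, 26^3≡1. Already 26^3≡1, so the order is 3 < 4. No, the actual order is 3.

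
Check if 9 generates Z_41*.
9^{4} ≡ 1 mod 41 and 4 < 40, so ord_41(9) = 4 ≠ 40 and 9 is not a primitive root.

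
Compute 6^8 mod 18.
By repeated squaring mod 18: 6^{1}≡6, 6^{2}≡0, 6^{4}≡0, 6^{8}≡0. So 6^{8} ≡ 0 mod 18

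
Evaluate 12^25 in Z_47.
By repeated squaring (mod 47): 12^{1}≡12, 12^{2}≡3, 12^{4}≡9, 12^{8}≡34, 12^{16}≡28. Then 12^{25} = 12^{16+8+1} ≡ 28 × 34 × 12 ≡ 3 (mod 47)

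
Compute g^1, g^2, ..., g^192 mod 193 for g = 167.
167^1, 167^2, ..., 167^{192} mod 193: [167, 97, 180, 145, 90, 169, 45, 181, 119, 187, 156, 190, 78, 95, 39, 144, 116, 72, 58, 36, 29, 18, 111, 9, 152, 101, 76, 147, 38, 170, 19, 85, 106, 139, 53, 166, 123, 83, 158, 138, 79, 69, 136, 131, 68, 162, 34, 81, 17, 137, 105, 165, 149, 179, 171, 186, 182, 93, 91, 143, 142, 168, 71, 84, 132, 42, 66, 21, 33, 107, 113, 150, 153, 75, 173, 134, 183, 67, 188, 130, 94, 65, 47, 129, 120, 161, 60, 177, 30, 185, 15, 189, 104, 191, 52, 192, 26, 96, 13, 48, 103, 24, 148, 12, 74, 6, 37, 3, 115, 98, 154, 49, 77, 121, 135, 157, 164, 175, 82, 184, 41, 92, 117, 46, 155, 23, 174, 108, 87, 54, 140, 27, 70, 110, 35, 55, 114, 124, 57, 62, 125, 31, 159, 112, 176, 56, 88, 28, 44, 14, 22, 7, 11, 100, 102, 50, 51, 25, 122, 109, 61, 151, 127, 172, 160, 86, 80, 43, 40, 118, 20, 59, 10, 126, 5, 63, 99, 128, 146, 64, 73, 32, 133, 16, 163, 8, 178, 4, 89, 2, 141, 1]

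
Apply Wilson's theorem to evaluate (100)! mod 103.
(102)! = (100)! × (101) × (102) ≡ -1 (mod 103). So (100)! ≡ -1 × [(102)(101)]^(-1) ≡ 51 (mod 103)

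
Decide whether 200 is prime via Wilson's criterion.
(199)! mod 200 = 0. Since 0 ≢ -1 (mod 200), 200 is not prime.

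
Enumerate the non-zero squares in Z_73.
QRs mod 73: {1, 2, 3, 4, 6, 8, 9, 12, 16, 18, 19, 23, 24, 25, 27, 32, 35, 36, 37, 38, 41, 46, 48, 49, 50, 54, 55, 57, 61, 64, 65, 67, 69, 70, 71, 72}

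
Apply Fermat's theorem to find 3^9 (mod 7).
By Fermat: 3^{6} ≡ 1 (mod 7). So 3^{9} = 3^{6} · 3^{3} ≡ 3^{3} ≡ 6 (mod 7)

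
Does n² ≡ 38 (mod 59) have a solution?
By Euler's criterion: 38^{29} ≡ 58 (mod 59). Since this equals -1 (≡ 58), 38 is not a QR.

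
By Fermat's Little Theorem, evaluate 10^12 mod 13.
By Fermat's Little Theorem, 10^{12} ≡ 1 mod 13 since 13 is prime and gcd(10, 13) = 1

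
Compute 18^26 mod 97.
By repeated squaring mod 97: 18^{1}≡18, 18^{2}≡33, 18^{4}≡22, 18^{8}≡96, 18^{16}≡1. Then 18^{26} = 18^{16+8+2} ≡ 1 × 96 × 33 ≡ 64 mod 97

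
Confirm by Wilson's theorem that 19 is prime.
(18)! mod 19 = 18. Since this equals -1 (mod 19), Wilson confirms 19 is prime.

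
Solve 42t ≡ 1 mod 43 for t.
Since 43 is prime, by Fermat 42^(-1) ≡ 42^{41} ≡ 42 mod 43. Verify: 42 × 42 = 1764 ≡ 1 mod 43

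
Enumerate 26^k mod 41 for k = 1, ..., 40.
26^1, 26^2, ..., 26^{40} mod 41: [26, 20, 28, 31, 27, 5, 7, 18, 17, 32, 12, 25, 35, 8, 3, 37, 19, 2, 11, 40, 15, 21, 13, 10, 14, 36, 34, 23, 24, 9, 29, 16, 6, 33, 38, 4, 22, 39, 30, 1]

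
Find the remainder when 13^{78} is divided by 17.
By Fermat: 13^{16} ≡ 1 mod 17. 78 = 4×16 + 14. So 13^{78} ≡ 13^{14} ≡ 16 mod 17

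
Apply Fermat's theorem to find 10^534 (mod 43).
By Fermat: 10^{42} ≡ 1 (mod 43). 534 ≡ 30 (mod 42). So 10^{534} ≡ 10^{30} ≡ 41 (mod 43)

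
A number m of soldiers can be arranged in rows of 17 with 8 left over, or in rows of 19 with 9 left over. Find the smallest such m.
M = 17 × 19 = 323. M₁ = 19, y₁ ≡ 9 mod 17. M₂ = 17, y₂ ≡ 9 mod 19. m = 8×19×9 + 9×17×9 ≡ 161 mod 323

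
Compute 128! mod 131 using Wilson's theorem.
(130)! = (128)! × (129) × (130) ≡ -1 mod 131. So (128)! ≡ -1 × [(130)(129)]^(-1) ≡ 65 mod 131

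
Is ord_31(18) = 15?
Powers of 18 mod 31: 18^1≡18, 18^2≡14, 18^3≡4, 18^4≡10, 18^5≡25, 18^6≡16, 18^7≡9, 18^8≡7, 18^9≡2, 18^10≡5, 18^11≡28, 18^12≡8, 18^13≡20, 18^14≡19, 18^15≡1. First k with 18^k≡1 is k=15. Yes, ord_31(18) = 15.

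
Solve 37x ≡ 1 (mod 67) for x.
Since 67 is prime, by Fermat 37^(-1) ≡ 37^{65} ≡ 29 (mod 67). Verify: 37 × 29 = 1073 ≡ 1 (mod 67)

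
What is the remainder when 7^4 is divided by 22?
7^{4} = 2401 ≡ 3 (mod 22)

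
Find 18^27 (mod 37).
By repeated squaring (mod 37): 18^{1}≡18, 18^{2}≡28, 18^{4}≡7, 18^{8}≡12, 18^{16}≡33. Then 18^{27} = 18^{16+8+2+1} ≡ 33 × 12 × 28 × 18 ≡ 6 (mod 37)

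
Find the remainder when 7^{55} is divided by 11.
By Fermat: 7^{10} ≡ 1 (mod 11). 55 = 5×10 + 5. So 7^{55} ≡ 7^{5} ≡ 10 (mod 11)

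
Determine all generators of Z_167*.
There are φ(166) = 82 primitive roots mod 167: {5, 10, 13, 15, 17, 20, 23, 26, 30, 34, 35, 37, 39, 40, 41, 43, 45, 46, 51, 52, 53, 55, 59, 60, 67, 68, 69, 70, 71, 73, 74, 78, 79, 80, 82, 83, 86, 90, 91, 92, 95, 101, 102, 103, 104, 105, 106, 109, 110, 111, 113, 117, 118, 119, 120, 123, 125, 129, 131, 134, 135, 136, 138, 139, 140, 142, 143, 145, 146, 148, 149, 151, 153, 155, 156, 158, 159, 160, 161, 163, 164, 165}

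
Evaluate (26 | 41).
(26/41) = 26^{20} mod 41 = -1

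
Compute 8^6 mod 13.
By repeated squaring (mod 13): 8^{1}≡8, 8^{2}≡12, 8^{4}≡1. Then 8^{6} = 8^{4+2} ≡ 1 × 12 ≡ 12 (mod 13)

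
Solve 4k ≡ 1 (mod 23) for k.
Since 23 is prime, by Fermat 4^(-1) ≡ 4^{21} ≡ 6 (mod 23). Verify: 4 × 6 = 24 ≡ 1 (mod 23)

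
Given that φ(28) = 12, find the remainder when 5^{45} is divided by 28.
By Euler: 5^{12} ≡ 1 (mod 28) since gcd(5, 28) = 1. 45 = 3×12 + 9. So 5^{45} ≡ 5^{9} ≡ 13 (mod 28)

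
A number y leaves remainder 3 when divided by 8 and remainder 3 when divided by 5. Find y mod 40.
M = 8 × 5 = 40. M₁ = 5, y₁ ≡ 5 mod 8. M₂ = 8, y₂ ≡ 2 mod 5. y = 3×5×5 + 3×8×2 ≡ 3 mod 40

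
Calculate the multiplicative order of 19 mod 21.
Powers of 19 mod 21: 19^1≡19, 19^2≡4, 19^3≡13, 19^4≡16, 19^5≡10, 19^6≡1. ord_21(19) = 6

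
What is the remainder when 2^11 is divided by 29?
By repeated squaring (mod 29): 2^{1}≡2, 2^{2}≡4, 2^{4}≡16, 2^{8}≡24. Then 2^{11} = 2^{8+2+1} ≡ 24 × 4 × 2 ≡ 18 (mod 29)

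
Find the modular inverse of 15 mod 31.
Since 31 is prime, by Fermat 15^(-1) ≡ 15^{29} ≡ 29 (mod 31). Verify: 15 × 29 = 435 ≡ 1 (mod 31)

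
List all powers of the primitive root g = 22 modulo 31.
22^1, 22^2, ..., 22^{30} mod 31: [22, 19, 15, 20, 6, 8, 21, 28, 27, 5, 17, 2, 13, 7, 30, 9, 12, 16, 11, 25, 23, 10, 3, 4, 26, 14, 29, 18, 24, 1]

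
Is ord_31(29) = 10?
Powers of 29 mod 31: 29^1≡29, 29^2≡4, 29^3≡23, 29^4≡16, 29^5≡30, 29^6≡2, 29^7≡27, 29^8≡8, 29^9≡15, 29^10≡1. First k with 29^k≡1 is k=10. Yes, ord_31(29) = 10.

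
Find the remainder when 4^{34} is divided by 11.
By Fermat: 4^{10} ≡ 1 mod 11. 34 = 3×10 + 4. So 4^{34} ≡ 4^{4} ≡ 3 mod 11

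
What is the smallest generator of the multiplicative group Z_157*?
g = 5. Powers: [5, 25, 125, 154, 142, 82, ...] generates all 156 non-zero residues.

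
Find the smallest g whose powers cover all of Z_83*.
g = 2. Powers: [2, 4, 8, 16, 32, 64, 45, ...] generates all 82 non-zero residues.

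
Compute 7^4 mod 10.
7^{4} = 2401 ≡ 1 (mod 10)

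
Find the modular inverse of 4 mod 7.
Since 7 is prime, by Fermat 4^(-1) ≡ 4^{5} ≡ 2 mod 7. Verify: 4 × 2 = 8 ≡ 1 mod 7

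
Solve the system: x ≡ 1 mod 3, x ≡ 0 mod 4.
M = 3 × 4 = 12. M₁ = 4, y₁ ≡ 1 mod 3. M₂ = 3, y₂ ≡ 3 mod 4. x = 1×4×1 + 0×3×3 ≡ 4 mod 12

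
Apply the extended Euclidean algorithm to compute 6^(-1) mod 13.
Extended GCD: 6(-2) + 13(1) = 1. So 6^(-1) ≡ -2 ≡ 11 mod 13. Verify: 6 × 11 = 66 ≡ 1 mod 13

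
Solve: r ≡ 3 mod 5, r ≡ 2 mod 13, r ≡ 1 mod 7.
M = 5 × 13 × 7 = 455. M₁ = 91, y₁ ≡ 1 mod 5. M₂ = 35, y₂ ≡ 3 mod 13. M₃ = 65, y₃ ≡ 4 mod 7. r = 3×91×1 + 2×35×3 + 1×65×4 ≡ 288 mod 455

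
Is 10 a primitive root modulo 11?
10^{2} ≡ 1 mod 11 and 2 < 10, so ord_11(10) = 2 ≠ 10 and 10 is not a primitive root.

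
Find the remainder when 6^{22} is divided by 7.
By Fermat: 6^{6} ≡ 1 (mod 7). 22 = 3×6 + 4. So 6^{22} ≡ 6^{4} ≡ 1 (mod 7)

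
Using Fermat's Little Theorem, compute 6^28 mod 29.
By Fermat's Little Theorem, 6^{28} ≡ 1 mod 29 since 29 is prime and gcd(6, 29) = 1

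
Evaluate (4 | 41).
(4/41) = 4^{20} mod 41 = 1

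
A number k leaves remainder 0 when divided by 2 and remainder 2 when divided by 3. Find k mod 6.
M = 2 × 3 = 6. M₁ = 3, y₁ ≡ 1 mod 2. M₂ = 2, y₂ ≡ 2 mod 3. k = 0×3×1 + 2×2×2 ≡ 2 mod 6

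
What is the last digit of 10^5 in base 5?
By repeated squaring mod 5: 10^{1}≡0, 10^{2}≡0, 10^{4}≡0. Then 10^{5} = 10^{4+1} ≡ 0 × 0 ≡ 0 mod 5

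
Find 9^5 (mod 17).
By repeated squaring (mod 17): 9^{1}≡9, 9^{2}≡13, 9^{4}≡16. Then 9^{5} = 9^{4+1} ≡ 16 × 9 ≡ 8 (mod 17)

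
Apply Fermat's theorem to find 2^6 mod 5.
By Fermat: 2^{4} ≡ 1 mod 5. So 2^{6} = 2^{4} · 2^{2} ≡ 2^{2} ≡ 4 mod 5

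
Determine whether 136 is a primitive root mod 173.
136^{43} ≡ 1 mod 173 and 43 < 172, so ord_173(136) = 43 ≠ 172 and 136 is not a primitive root.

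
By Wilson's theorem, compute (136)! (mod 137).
By Wilson's theorem, (136)! ≡ -1 ≡ 136 (mod 137)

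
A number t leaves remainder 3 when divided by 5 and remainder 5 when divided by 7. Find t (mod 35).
M = 5 × 7 = 35. M₁ = 7, y₁ ≡ 3 (mod 5). M₂ = 5, y₂ ≡ 3 (mod 7). t = 3×7×3 + 5×5×3 ≡ 33 (mod 35)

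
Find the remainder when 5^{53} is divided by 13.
By Fermat: 5^{12} ≡ 1 mod 13. 53 = 4×12 + 5. So 5^{53} ≡ 5^{5} ≡ 5 mod 13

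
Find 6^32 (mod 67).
By repeated squaring (mod 67): 6^{1}≡6, 6^{2}≡36, 6^{4}≡23, 6^{8}≡60, 6^{16}≡49, 6^{32}≡56. So 6^{32} ≡ 56 (mod 67)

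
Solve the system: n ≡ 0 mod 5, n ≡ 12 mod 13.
M = 5 × 13 = 65. M₁ = 13, y₁ ≡ 2 mod 5. M₂ = 5, y₂ ≡ 8 mod 13. n = 0×13×2 + 12×5×8 ≡ 25 mod 65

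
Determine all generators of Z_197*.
There are φ(196) = 84 primitive roots mod 197: {2, 3, 5, 8, 11, 12, 13, 17, 18, 21, 27, 30, 31, 32, 35, 38, 44, 45, 46, 48, 50, 52, 56, 57, 58, 66, 67, 71, 72, 73, 74, 75, 78, 79, 80, 82, 86, 89, 91, 94, 95, 98, 99, 102, 103, 106, 108, 111, 115, 117, 118, 119, 122, 123, 124, 125, 126, 130, 131, 139, 140, 141, 145, 147, 149, 151, 152, 153, 159, 162, 165, 166, 167, 170, 176, 179, 180, 184, 185, 186, 189, 192, 194, 195}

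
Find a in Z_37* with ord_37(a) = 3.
10 has order 3 mod 37 since 10^{3} ≡ 1 (mod 37) and no smaller power works.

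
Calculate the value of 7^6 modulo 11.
By repeated squaring mod 11: 7^{1}≡7, 7^{2}≡5, 7^{4}≡3. Then 7^{6} = 7^{4+2} ≡ 3 × 5 ≡ 4 mod 11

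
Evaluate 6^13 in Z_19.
By repeated squaring (mod 19): 6^{1}≡6, 6^{2}≡17, 6^{4}≡4, 6^{8}≡16. Then 6^{13} = 6^{8+4+1} ≡ 16 × 4 × 6 ≡ 4 (mod 19)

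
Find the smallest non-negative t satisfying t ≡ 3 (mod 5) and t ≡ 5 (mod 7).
M = 5 × 7 = 35. M₁ = 7, y₁ ≡ 3 (mod 5). M₂ = 5, y₂ ≡ 3 (mod 7). t = 3×7×3 + 5×5×3 ≡ 33 (mod 35)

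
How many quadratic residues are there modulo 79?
For prime 79, there are (p-1)/2 = (79-1)/2 = 39 quadratic residues (excluding 0).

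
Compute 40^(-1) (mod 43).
Since 43 is prime, by Fermat 40^(-1) ≡ 40^{41} ≡ 14 (mod 43). Verify: 40 × 14 = 560 ≡ 1 (mod 43)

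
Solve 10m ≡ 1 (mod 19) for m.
Since 19 is prime, by Fermat 10^(-1) ≡ 10^{17} ≡ 2 (mod 19). Verify: 10 × 2 = 20 ≡ 1 (mod 19)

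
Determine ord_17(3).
Powers of 3 mod 17: 3^1≡3, 3^2≡9, 3^3≡10, 3^4≡13, 3^5≡5, 3^6≡15, 3^7≡11, 3^8≡16, 3^9≡14, 3^10≡8, 3^11≡7, 3^12≡4, 3^13≡12, 3^14≡2, 3^15≡6, 3^16≡1. Order = 16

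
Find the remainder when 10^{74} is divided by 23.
By Fermat: 10^{22} ≡ 1 (mod 23). 74 = 3×22 + 8. So 10^{74} ≡ 10^{8} ≡ 2 (mod 23)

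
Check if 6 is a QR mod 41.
By Euler's criterion: 6^{20} ≡ 40 mod 41. Since this equals -1 (≡ 40), 6 is not a QR.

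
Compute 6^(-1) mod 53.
Since 53 is prime, by Fermat 6^(-1) ≡ 6^{51} ≡ 9 mod 53. Verify: 6 × 9 = 54 ≡ 1 mod 53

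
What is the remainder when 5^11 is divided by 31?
By repeated squaring mod 31: 5^{1}≡5, 5^{2}≡25, 5^{4}≡5, 5^{8}≡25. Then 5^{11} = 5^{8+2+1} ≡ 25 × 25 × 5 ≡ 25 mod 31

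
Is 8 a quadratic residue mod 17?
By Euler's criterion: 8^{8} ≡ 1 mod 17. Since this equals 1, 8 is a QR.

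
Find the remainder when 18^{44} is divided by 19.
By Fermat: 18^{18} ≡ 1 mod 19. 44 = 2×18 + 8. So 18^{44} ≡ 18^{8} ≡ 1 mod 19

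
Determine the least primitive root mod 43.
g = 3. Powers: [3, 9, 27, 38, 28, 41, 37, 25, 32, 10, ...] generates all 42 non-zero residues.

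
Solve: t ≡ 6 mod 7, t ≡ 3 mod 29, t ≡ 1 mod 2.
M = 7 × 29 × 2 = 406. M₁ = 58, y₁ ≡ 4 mod 7. M₂ = 14, y₂ ≡ 27 mod 29. M₃ = 203, y₃ ≡ 1 mod 2. t = 6×58×4 + 3×14×27 + 1×203×1 ≡ 293 mod 406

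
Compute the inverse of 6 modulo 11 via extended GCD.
Extended GCD: 6(2) + 11(-1) = 1. So 6^(-1) ≡ 2 mod 11. Verify: 6 × 2 = 12 ≡ 1 mod 11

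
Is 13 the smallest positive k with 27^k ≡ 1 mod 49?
Powers of 27 mod 49: 27^1≡27, 27^2≡43, 27^3≡34, 27^4≡36, 27^5≡41, 27^6≡29, 27^7≡48, 27^8≡22, 27^9≡6, 27^10≡15, 27^11≡13, 27^12≡8, 27^13≡20, 27^14≡1. 27^13≡20≢1, so ord ≠ 13. No, the actual order is 14.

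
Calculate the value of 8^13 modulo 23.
By repeated squaring mod 23: 8^{1}≡8, 8^{2}≡18, 8^{4}≡2, 8^{8}≡4. Then 8^{13} = 8^{8+4+1} ≡ 4 × 2 × 8 ≡ 18 mod 23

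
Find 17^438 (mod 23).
Using Fermat: 17^{22} ≡ 1 (mod 23). 438 ≡ 20 (mod 22). So 17^{438} ≡ 17^{20} ≡ 16 (mod 23)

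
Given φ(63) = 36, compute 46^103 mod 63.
By Euler: 46^{36} ≡ 1 (mod 63) since gcd(46, 63) = 1. 103 = 2×36 + 31. So 46^{103} ≡ 46^{31} ≡ 46 (mod 63)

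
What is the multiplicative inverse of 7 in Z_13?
Since 13 is prime, by Fermat 7^(-1) ≡ 7^{11} ≡ 2 (mod 13). Verify: 7 × 2 = 14 ≡ 1 (mod 13)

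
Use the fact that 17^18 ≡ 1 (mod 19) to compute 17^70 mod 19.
By Fermat: 17^{18} ≡ 1 (mod 19). 70 = 3×18 + 16. So 17^{70} ≡ 17^{16} ≡ 5 (mod 19)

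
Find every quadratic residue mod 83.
Quadratic residues modulo 83: {1, 3, 4, 7, 9, 10, 11, 12, 16, 17, 21, 23, 25, 26, 27, 28, 29, 30, 31, 33, 36, 37, 38, 40, 41, 44, 48, 49, 51, 59, 61, 63, 64, 65, 68, 69, 70, 75, 77, 78, 81}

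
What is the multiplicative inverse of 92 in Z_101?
Since 101 is prime, by Fermat 92^(-1) ≡ 92^{99} ≡ 56 mod 101. Verify: 92 × 56 = 5152 ≡ 1 mod 101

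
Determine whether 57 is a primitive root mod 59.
57^{29} ≡ 1 (mod 59) and 29 < 58, so ord_59(57) = 29 ≠ 58 and 57 is not a primitive root.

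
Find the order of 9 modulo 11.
Powers of 9 mod 11: 9^1≡9, 9^2≡4, 9^3≡3, 9^4≡5, 9^5≡1. Order = 5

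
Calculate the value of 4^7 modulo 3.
Using Fermat: 4^{2} ≡ 1 mod 3. 7 ≡ 1 mod 2. So 4^{7} ≡ 4^{1} ≡ 1 mod 3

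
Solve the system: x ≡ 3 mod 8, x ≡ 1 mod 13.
M = 8 × 13 = 104. M₁ = 13, y₁ ≡ 5 mod 8. M₂ = 8, y₂ ≡ 5 mod 13. x = 3×13×5 + 1×8×5 ≡ 27 mod 104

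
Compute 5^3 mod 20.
5^{3} = 125 ≡ 5 mod 20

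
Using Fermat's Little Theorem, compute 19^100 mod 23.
By Fermat: 19^{22} ≡ 1 (mod 23). 100 = 4×22 + 12. So 19^{100} ≡ 19^{12} ≡ 4 (mod 23)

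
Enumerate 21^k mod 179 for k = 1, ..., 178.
21^1, 21^2, ..., 21^{178} mod 179: [21, 83, 132, 87, 37, 61, 28, 51, 176, 116, 109, 141, 97, 68, 175, 95, 26, 9, 10, 31, 114, 67, 154, 12, 73, 101, 152, 149, 86, 16, 157, 75, 143, 139, 55, 81, 90, 100, 131, 66, 133, 108, 120, 14, 115, 88, 58, 144, 160, 138, 34, 177, 137, 13, 94, 5, 105, 57, 123, 77, 6, 126, 140, 76, 164, 43, 8, 168, 127, 161, 159, 117, 130, 45, 50, 155, 33, 156, 54, 60, 7, 147, 44, 29, 72, 80, 69, 17, 178, 158, 96, 47, 92, 142, 118, 151, 128, 3, 63, 70, 38, 82, 111, 4, 84, 153, 170, 169, 148, 65, 112, 25, 167, 106, 78, 27, 30, 93, 163, 22, 104, 36, 40, 124, 98, 89, 79, 48, 113, 46, 71, 59, 165, 64, 91, 121, 35, 19, 41, 145, 2, 42, 166, 85, 174, 74, 122, 56, 102, 173, 53, 39, 103, 15, 136, 171, 11, 52, 18, 20, 62, 49, 134, 129, 24, 146, 23, 125, 119, 172, 32, 135, 150, 107, 99, 110, 162, 1]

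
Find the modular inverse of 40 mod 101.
Since 101 is prime, by Fermat 40^(-1) ≡ 40^{99} ≡ 48 mod 101. Verify: 40 × 48 = 1920 ≡ 1 mod 101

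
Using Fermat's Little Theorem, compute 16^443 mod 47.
By Fermat: 16^{46} ≡ 1 (mod 47). 443 ≡ 29 (mod 46). So 16^{443} ≡ 16^{29} ≡ 2 (mod 47)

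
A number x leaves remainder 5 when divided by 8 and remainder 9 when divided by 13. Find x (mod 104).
M = 8 × 13 = 104. M₁ = 13, y₁ ≡ 5 (mod 8). M₂ = 8, y₂ ≡ 5 (mod 13). x = 5×13×5 + 9×8×5 ≡ 61 (mod 104)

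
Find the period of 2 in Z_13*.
Powers of 2 mod 13: 2^1≡2, 2^2≡4, 2^3≡8, 2^4≡3, 2^5≡6, 2^6≡12, 2^7≡11, 2^8≡9, 2^9≡5, 2^10≡10, 2^11≡7, 2^12≡1. Order = 12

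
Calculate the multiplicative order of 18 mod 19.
Powers of 18 mod 19: 18^1≡18, 18^2≡1. So the order of 18 is 2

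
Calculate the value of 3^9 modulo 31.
By repeated squaring (mod 31): 3^{1}≡3, 3^{2}≡9, 3^{4}≡19, 3^{8}≡20. Then 3^{9} = 3^{8+1} ≡ 20 × 3 ≡ 29 (mod 31)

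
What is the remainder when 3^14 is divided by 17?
By repeated squaring (mod 17): 3^{1}≡3, 3^{2}≡9, 3^{4}≡13, 3^{8}≡16. Then 3^{14} = 3^{8+4+2} ≡ 16 × 13 × 9 ≡ 2 (mod 17)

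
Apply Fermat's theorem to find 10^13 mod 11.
By Fermat: 10^{10} ≡ 1 mod 11. So 10^{13} = 10^{10} · 10^{3} ≡ 10^{3} ≡ 10 mod 11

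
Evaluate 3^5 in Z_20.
By repeated squaring mod 20: 3^{1}≡3, 3^{2}≡9, 3^{4}≡1. Then 3^{5} = 3^{4+1} ≡ 1 × 3 ≡ 3 mod 20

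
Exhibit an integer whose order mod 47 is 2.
46 has order 2 mod 47 since 46^{2} ≡ 1 (mod 47) and no smaller power works.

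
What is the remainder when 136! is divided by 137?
By Wilson's theorem, (136)! ≡ -1 ≡ 136 (mod 137)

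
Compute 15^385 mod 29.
Using Fermat: 15^{28} ≡ 1 mod 29. 385 ≡ 21 mod 28. So 15^{385} ≡ 15^{21} ≡ 12 mod 29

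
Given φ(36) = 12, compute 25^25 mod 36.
By Euler: 25^{12} ≡ 1 (mod 36) since gcd(25, 36) = 1. 25 = 2×12 + 1. So 25^{25} ≡ 25^{1} ≡ 25 (mod 36)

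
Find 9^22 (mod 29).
By repeated squaring (mod 29): 9^{1}≡9, 9^{2}≡23, 9^{4}≡7, 9^{8}≡20, 9^{16}≡23. Then 9^{22} = 9^{16+4+2} ≡ 23 × 7 × 23 ≡ 20 (mod 29)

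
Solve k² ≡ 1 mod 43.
The square roots of 1 mod 43 are 1 and 42. Verify: 1² = 1 ≡ 1 mod 43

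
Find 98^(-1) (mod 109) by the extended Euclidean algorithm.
Extended GCD: 98(-10) + 109(9) = 1. So 98^(-1) ≡ -10 ≡ 99 (mod 109). Verify: 98 × 99 = 9702 ≡ 1 (mod 109)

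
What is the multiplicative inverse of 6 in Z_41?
Since 41 is prime, by Fermat 6^(-1) ≡ 6^{39} ≡ 7 mod 41. Verify: 6 × 7 = 42 ≡ 1 mod 41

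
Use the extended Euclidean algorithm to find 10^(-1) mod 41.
Extended GCD: 10(-4) + 41(1) = 1. So 10^(-1) ≡ -4 ≡ 37 mod 41. Verify: 10 × 37 = 370 ≡ 1 mod 41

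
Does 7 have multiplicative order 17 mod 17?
Powers of 7 mod 17: 7^1≡7, 7^2≡15, 7^3≡3, 7^4≡4, 7^5≡11, 7^6≡9, 7^7≡12, 7^8≡16, 7^9≡10, 7^10≡2, 7^11≡14, 7^12≡13, 7^13≡6, 7^14≡8, 7^15≡5, 7^16≡1. Already 7^16≡1, so the order is 16 < 17. No, the actual order is 16.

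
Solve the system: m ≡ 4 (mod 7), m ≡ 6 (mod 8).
M = 7 × 8 = 56. M₁ = 8, y₁ ≡ 1 (mod 7). M₂ = 7, y₂ ≡ 7 (mod 8). m = 4×8×1 + 6×7×7 ≡ 46 (mod 56)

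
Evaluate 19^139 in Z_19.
By repeated squaring mod 19: 19^{1}≡0, 19^{2}≡0, 19^{4}≡0, 19^{8}≡0, 19^{16}≡0, 19^{32}≡0, 19^{64}≡0, 19^{128}≡0. Then 19^{139} = 19^{128+8+2+1} ≡ 0 × 0 × 0 × 0 ≡ 0 mod 19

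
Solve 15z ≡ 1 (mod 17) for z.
Since 17 is prime, by Fermat 15^(-1) ≡ 15^{15} ≡ 8 (mod 17). Verify: 15 × 8 = 120 ≡ 1 (mod 17)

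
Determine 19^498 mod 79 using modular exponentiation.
Using Fermat: 19^{78} ≡ 1 mod 79. 498 ≡ 30 mod 78. So 19^{498} ≡ 19^{30} ≡ 64 mod 79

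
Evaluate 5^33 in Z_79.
By repeated squaring (mod 79): 5^{1}≡5, 5^{2}≡25, 5^{4}≡72, 5^{8}≡49, 5^{16}≡31, 5^{32}≡13. Then 5^{33} = 5^{32+1} ≡ 13 × 5 ≡ 65 (mod 79)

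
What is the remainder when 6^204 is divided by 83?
Using Fermat: 6^{82} ≡ 1 (mod 83). 204 ≡ 40 (mod 82). So 6^{204} ≡ 6^{40} ≡ 69 (mod 83)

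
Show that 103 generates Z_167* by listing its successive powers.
103^1, 103^2, ..., 103^{166} mod 167: [103, 88, 46, 62, 40, 112, 13, 3, 142, 97, 138, 19, 120, 2, 39, 9, 92, 124, 80, 57, 26, 6, 117, 27, 109, 38, 73, 4, 78, 18, 17, 81, 160, 114, 52, 12, 67, 54, 51, 76, 146, 8, 156, 36, 34, 162, 153, 61, 104, 24, 134, 108, 102, 152, 125, 16, 145, 72, 68, 157, 139, 122, 41, 48, 101, 49, 37, 137, 83, 32, 123, 144, 136, 147, 111, 77, 82, 96, 35, 98, 74, 107, 166, 64, 79, 121, 105, 127, 55, 154, 164, 25, 70, 29, 148, 47, 165, 128, 158, 75, 43, 87, 110, 141, 161, 50, 140, 58, 129, 94, 163, 89, 149, 150, 86, 7, 53, 115, 155, 100, 113, 116, 91, 21, 159, 11, 131, 133, 5, 14, 106, 63, 143, 33, 59, 65, 15, 42, 151, 22, 95, 99, 10, 28, 45, 126, 119, 66, 118, 130, 30, 84, 135, 44, 23, 31, 20, 56, 90, 85, 71, 132, 69, 93, 60, 1]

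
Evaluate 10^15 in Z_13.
Using Fermat: 10^{12} ≡ 1 (mod 13). 15 ≡ 3 (mod 12). So 10^{15} ≡ 10^{3} ≡ 12 (mod 13)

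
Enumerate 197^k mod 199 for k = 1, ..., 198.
197^1, 197^2, ..., 197^{198} mod 199: [197, 4, 191, 16, 167, 64, 71, 57, 85, 29, 141, 116, 166, 66, 67, 65, 69, 61, 77, 45, 109, 180, 38, 123, 152, 94, 11, 177, 44, 111, 176, 46, 107, 184, 30, 139, 120, 158, 82, 35, 129, 140, 118, 162, 74, 51, 97, 5, 189, 20, 159, 80, 39, 121, 156, 86, 27, 145, 108, 182, 34, 131, 136, 126, 146, 106, 186, 26, 147, 104, 190, 18, 163, 72, 55, 89, 21, 157, 84, 31, 137, 124, 150, 98, 3, 193, 12, 175, 48, 103, 192, 14, 171, 56, 87, 25, 149, 100, 198, 2, 195, 8, 183, 32, 135, 128, 142, 114, 170, 58, 83, 33, 133, 132, 134, 130, 138, 122, 154, 90, 19, 161, 76, 47, 105, 188, 22, 155, 88, 23, 153, 92, 15, 169, 60, 79, 41, 117, 164, 70, 59, 81, 37, 125, 148, 102, 194, 10, 179, 40, 119, 160, 78, 43, 113, 172, 54, 91, 17, 165, 68, 63, 73, 53, 93, 13, 173, 52, 95, 9, 181, 36, 127, 144, 110, 178, 42, 115, 168, 62, 75, 49, 101, 196, 6, 187, 24, 151, 96, 7, 185, 28, 143, 112, 174, 50, 99, 1]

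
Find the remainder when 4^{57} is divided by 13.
By Fermat: 4^{12} ≡ 1 (mod 13). 57 = 4×12 + 9. So 4^{57} ≡ 4^{9} ≡ 12 (mod 13)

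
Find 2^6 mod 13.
By repeated squaring mod 13: 2^{1}≡2, 2^{2}≡4, 2^{4}≡3. Then 2^{6} = 2^{4+2} ≡ 3 × 4 ≡ 12 mod 13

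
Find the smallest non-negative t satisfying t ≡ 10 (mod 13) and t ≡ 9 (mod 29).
M = 13 × 29 = 377. M₁ = 29, y₁ ≡ 9 (mod 13). M₂ = 13, y₂ ≡ 9 (mod 29). t = 10×29×9 + 9×13×9 ≡ 270 (mod 377)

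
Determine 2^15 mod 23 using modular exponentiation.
By repeated squaring (mod 23): 2^{1}≡2, 2^{2}≡4, 2^{4}≡16, 2^{8}≡3. Then 2^{15} = 2^{8+4+2+1} ≡ 3 × 16 × 4 × 2 ≡ 16 (mod 23)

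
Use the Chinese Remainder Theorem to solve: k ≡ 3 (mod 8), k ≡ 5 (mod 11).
M = 8 × 11 = 88. M₁ = 11, y₁ ≡ 3 (mod 8). M₂ = 8, y₂ ≡ 7 (mod 11). k = 3×11×3 + 5×8×7 ≡ 27 (mod 88)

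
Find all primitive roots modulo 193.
There are φ(192) = 64 primitive roots mod 193: {5, 10, 15, 17, 19, 22, 26, 30, 34, 37, 38, 40, 41, 44, 45, 47, 51, 52, 53, 57, 58, 61, 66, 70, 73, 77, 78, 79, 80, 82, 90, 91, 102, 103, 111, 113, 114, 115, 116, 120, 123, 127, 132, 135, 136, 140, 141, 142, 146, 148, 149, 152, 153, 155, 156, 159, 163, 167, 171, 174, 176, 178, 183, 188}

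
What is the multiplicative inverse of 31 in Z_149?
Since 149 is prime, by Fermat 31^(-1) ≡ 31^{147} ≡ 125 mod 149. Verify: 31 × 125 = 3875 ≡ 1 mod 149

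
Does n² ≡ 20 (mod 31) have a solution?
By Euler's criterion: 20^{15} ≡ 1 (mod 31). Since this equals 1, 20 is a QR.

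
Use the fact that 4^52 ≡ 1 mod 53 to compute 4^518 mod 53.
By Fermat: 4^{52} ≡ 1 mod 53. 518 ≡ 50 mod 52. So 4^{518} ≡ 4^{50} ≡ 10 mod 53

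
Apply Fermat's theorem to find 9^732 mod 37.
By Fermat: 9^{36} ≡ 1 mod 37. 732 ≡ 12 mod 36. So 9^{732} ≡ 9^{12} ≡ 26 mod 37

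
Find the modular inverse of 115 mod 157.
Since 157 is prime, by Fermat 115^(-1) ≡ 115^{155} ≡ 71 mod 157. Verify: 115 × 71 = 8165 ≡ 1 mod 157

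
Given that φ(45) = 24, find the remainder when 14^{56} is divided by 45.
By Euler: 14^{24} ≡ 1 (mod 45) since gcd(14, 45) = 1. 56 = 2×24 + 8. So 14^{56} ≡ 14^{8} ≡ 16 (mod 45)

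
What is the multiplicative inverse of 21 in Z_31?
Since 31 is prime, by Fermat 21^(-1) ≡ 21^{29} ≡ 3 (mod 31). Verify: 21 × 3 = 63 ≡ 1 (mod 31)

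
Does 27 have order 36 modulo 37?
27^{6} ≡ 1 mod 37 and 6 < 36, so ord_37(27) = 6 ≠ 36 and 27 is not a primitive root.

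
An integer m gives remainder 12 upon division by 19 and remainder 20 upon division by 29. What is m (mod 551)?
M = 19 × 29 = 551. M₁ = 29, y₁ ≡ 2 (mod 19). M₂ = 19, y₂ ≡ 26 (mod 29). m = 12×29×2 + 20×19×26 ≡ 107 (mod 551)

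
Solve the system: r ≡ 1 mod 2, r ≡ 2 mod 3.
M = 2 × 3 = 6. M₁ = 3, y₁ ≡ 1 mod 2. M₂ = 2, y₂ ≡ 2 mod 3. r = 1×3×1 + 2×2×2 ≡ 5 mod 6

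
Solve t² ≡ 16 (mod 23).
The square roots of 16 mod 23 are 4 and 19. Verify: 4² = 16 ≡ 16 (mod 23)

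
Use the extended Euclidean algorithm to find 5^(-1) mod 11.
Extended GCD: 5(-2) + 11(1) = 1. So 5^(-1) ≡ -2 ≡ 9 (mod 11). Verify: 5 × 9 = 45 ≡ 1 (mod 11)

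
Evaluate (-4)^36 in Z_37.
Using Fermat: (-4)^{36} ≡ 1 (mod 37). 36 ≡ 0 (mod 36). So (-4)^{36} ≡ (-4)^{0} ≡ 1 (mod 37)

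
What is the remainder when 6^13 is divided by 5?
Using Fermat: 6^{4} ≡ 1 mod 5. 13 ≡ 1 mod 4. So 6^{13} ≡ 6^{1} ≡ 1 mod 5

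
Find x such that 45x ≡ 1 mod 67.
Since 67 is prime, by Fermat 45^(-1) ≡ 45^{65} ≡ 3 mod 67. Verify: 45 × 3 = 135 ≡ 1 mod 67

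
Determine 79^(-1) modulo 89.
Since 89 is prime, by Fermat 79^(-1) ≡ 79^{87} ≡ 80 (mod 89). Verify: 79 × 80 = 6320 ≡ 1 (mod 89)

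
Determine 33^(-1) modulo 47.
Since 47 is prime, by Fermat 33^(-1) ≡ 33^{45} ≡ 10 (mod 47). Verify: 33 × 10 = 330 ≡ 1 (mod 47)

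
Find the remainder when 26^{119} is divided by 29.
By Fermat: 26^{28} ≡ 1 mod 29. 119 = 4×28 + 7. So 26^{119} ≡ 26^{7} ≡ 17 mod 29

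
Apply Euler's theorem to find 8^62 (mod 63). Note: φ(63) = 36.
By Euler: 8^{36} ≡ 1 (mod 63) since gcd(8, 63) = 1. 62 = 1×36 + 26. So 8^{62} ≡ 8^{26} ≡ 1 (mod 63)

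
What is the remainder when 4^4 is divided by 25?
4^{4} = 256 ≡ 6 (mod 25)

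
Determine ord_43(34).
Powers of 34 mod 43: 34^1≡34, 34^2≡38, 34^3≡2, 34^4≡25, 34^5≡33, 34^6≡4, 34^7≡7, 34^8≡23, 34^9≡8, 34^10≡14, 34^11≡3, 34^12≡16, 34^13≡28, 34^14≡6, 34^15≡32, 34^16≡13, 34^17≡12, 34^18≡21, 34^19≡26, 34^20≡24, 34^21≡42, 34^22≡9, 34^23≡5, 34^24≡41, 34^25≡18, 34^26≡10, 34^27≡39, 34^28≡36, 34^29≡20, 34^30≡35, 34^31≡29, 34^32≡40, 34^33≡27, 34^34≡15, 34^35≡37, 34^36≡11, 34^37≡30, 34^38≡31, 34^39≡22, 34^40≡17, 34^41≡19, 34^42≡1. Order = 42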